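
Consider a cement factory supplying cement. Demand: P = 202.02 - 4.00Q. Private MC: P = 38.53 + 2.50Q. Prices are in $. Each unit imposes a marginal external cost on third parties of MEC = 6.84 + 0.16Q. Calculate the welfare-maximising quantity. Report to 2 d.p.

Social marginal cost = private MC + MEC = 45.37 + 2.66Q.
Set SMC = demand: 45.37 + 2.66Q = 202.02 - 4.00Q → Q* = 23.5210.

Q* = 23.52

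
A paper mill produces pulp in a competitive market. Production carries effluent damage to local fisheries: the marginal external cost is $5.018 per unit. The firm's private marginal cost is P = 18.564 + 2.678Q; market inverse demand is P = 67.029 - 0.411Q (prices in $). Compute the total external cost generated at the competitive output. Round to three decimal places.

$78.730

Market equilibrium (private): 18.564 + 2.678Q = 67.029 - 0.411Q → Q_m = 15.6895.
Total external cost = MEC × Q_m = 5.018 × 15.6895 = 78.7299.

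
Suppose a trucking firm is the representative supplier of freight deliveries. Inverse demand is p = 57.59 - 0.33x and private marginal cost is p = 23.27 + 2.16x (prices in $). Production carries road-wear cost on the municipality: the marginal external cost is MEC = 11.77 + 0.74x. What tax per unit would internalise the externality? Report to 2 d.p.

tax = $16.94 per unit

Social marginal cost = private MC + MEC = 35.04 + 2.90x.
Set SMC = demand: 35.04 + 2.90x = 57.59 - 0.33x → x* = 6.9814.
The Pigouvian tax equals MEC at x*: 11.77 + 0.74×6.9814 = 16.9362.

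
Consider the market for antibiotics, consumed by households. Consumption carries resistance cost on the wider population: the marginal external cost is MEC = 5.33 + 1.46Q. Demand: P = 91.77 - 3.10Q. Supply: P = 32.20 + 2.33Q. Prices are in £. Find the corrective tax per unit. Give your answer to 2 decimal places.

tax = £16.82 per unit

Social marginal benefit = demand − MEC = 86.44 - 4.56Q.
Set SMB = MC: 86.44 - 4.56Q = 32.20 + 2.33Q → Q* = 7.8723.
The Pigouvian tax equals MEC at Q*: 5.33 + 1.46×7.8723 = 16.8236.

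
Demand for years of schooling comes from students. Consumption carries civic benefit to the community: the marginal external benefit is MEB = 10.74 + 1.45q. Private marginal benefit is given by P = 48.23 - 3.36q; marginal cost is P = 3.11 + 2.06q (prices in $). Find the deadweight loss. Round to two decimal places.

Market equilibrium (private): 3.11 + 2.06q = 48.23 - 3.36q → q_m = 8.3247.
Social marginal benefit = demand + MEB = 58.97 - 1.91q.
Set SMB = MC: 58.97 - 1.91q = 3.11 + 2.06q → q* = 14.0705.
Between q* and q_m the wedge SMB − MC runs linearly from 0 to MEB(q_m), so the loss is a triangle.
DWL = ½ × 5.7458 × 22.8108 = 65.5331.

DWL = $65.53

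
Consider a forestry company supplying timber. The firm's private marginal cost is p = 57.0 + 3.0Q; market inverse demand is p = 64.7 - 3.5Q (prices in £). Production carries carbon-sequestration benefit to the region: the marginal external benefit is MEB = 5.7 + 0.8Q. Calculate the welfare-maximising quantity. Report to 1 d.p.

Social marginal cost = private MC − MEB = 51.3 + 2.2Q.
Set SMC = demand: 51.3 + 2.2Q = 64.7 - 3.5Q → Q* = 2.3509.

Q* = 2.4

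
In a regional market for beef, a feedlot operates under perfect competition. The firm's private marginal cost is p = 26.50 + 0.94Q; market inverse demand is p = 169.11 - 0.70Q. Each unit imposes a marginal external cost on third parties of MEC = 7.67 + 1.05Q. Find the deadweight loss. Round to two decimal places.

Market equilibrium (private): 26.50 + 0.94Q = 169.11 - 0.70Q → Q_m = 86.9573.
Social marginal cost = private MC + MEC = 34.17 + 1.99Q.
Set SMC = demand: 34.17 + 1.99Q = 169.11 - 0.70Q → Q* = 50.1636.
Between Q* and Q_m the wedge SMC − demand runs linearly from 0 to MEC(Q_m), so the loss is a triangle.
DWL = ½ × 36.7937 × 98.9752 = 1820.8319.

DWL = 1820.83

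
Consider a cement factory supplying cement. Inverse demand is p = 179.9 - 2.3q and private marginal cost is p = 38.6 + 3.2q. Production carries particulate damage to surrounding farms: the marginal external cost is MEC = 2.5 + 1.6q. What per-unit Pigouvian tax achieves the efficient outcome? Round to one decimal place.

tax = 33.8 per unit

Social marginal cost = private MC + MEC = 41.1 + 4.8q.
Set SMC = demand: 41.1 + 4.8q = 179.9 - 2.3q → q* = 19.5493.
The Pigouvian tax equals MEC at q*: 2.5 + 1.6×19.5493 = 33.7789.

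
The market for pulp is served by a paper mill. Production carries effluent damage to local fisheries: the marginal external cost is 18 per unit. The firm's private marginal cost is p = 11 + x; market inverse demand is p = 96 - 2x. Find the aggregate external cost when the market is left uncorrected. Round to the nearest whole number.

510

Market equilibrium (private): 11 + x = 96 - 2x → x_m = 28.3333.
Total external cost = MEC × x_m = 18 × 28.3333 = 509.9994.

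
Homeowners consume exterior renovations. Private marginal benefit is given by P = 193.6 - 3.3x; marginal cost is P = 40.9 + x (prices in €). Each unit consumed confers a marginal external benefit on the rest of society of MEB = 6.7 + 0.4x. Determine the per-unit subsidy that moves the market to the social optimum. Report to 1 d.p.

Social marginal benefit = demand + MEB = 200.3 - 2.9x.
Set SMB = MC: 200.3 - 2.9x = 40.9 + x → x* = 40.8718.
The Pigouvian subsidy equals MEB at x*: 6.7 + 0.4×40.8718 = 23.0487.

subsidy = €23.0 per unit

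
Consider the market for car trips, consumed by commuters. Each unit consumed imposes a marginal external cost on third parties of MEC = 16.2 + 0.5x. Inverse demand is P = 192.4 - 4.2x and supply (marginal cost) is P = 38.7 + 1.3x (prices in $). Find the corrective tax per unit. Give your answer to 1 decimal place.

Social marginal benefit = demand − MEC = 176.2 - 4.7x.
Set SMB = MC: 176.2 - 4.7x = 38.7 + 1.3x → x* = 22.9167.
The Pigouvian tax equals MEC at x*: 16.2 + 0.5×22.9167 = 27.6584.

tax = $27.7 per unit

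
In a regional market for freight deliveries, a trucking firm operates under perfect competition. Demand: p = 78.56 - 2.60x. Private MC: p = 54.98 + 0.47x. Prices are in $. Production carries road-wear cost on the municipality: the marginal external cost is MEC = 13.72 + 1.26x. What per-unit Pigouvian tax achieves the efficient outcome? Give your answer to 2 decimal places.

Social marginal cost = private MC + MEC = 68.70 + 1.73x.
Set SMC = demand: 68.70 + 1.73x = 78.56 - 2.60x → x* = 2.2771.
The Pigouvian tax equals MEC at x*: 13.72 + 1.26×2.2771 = 16.5891.

tax = $16.59 per unit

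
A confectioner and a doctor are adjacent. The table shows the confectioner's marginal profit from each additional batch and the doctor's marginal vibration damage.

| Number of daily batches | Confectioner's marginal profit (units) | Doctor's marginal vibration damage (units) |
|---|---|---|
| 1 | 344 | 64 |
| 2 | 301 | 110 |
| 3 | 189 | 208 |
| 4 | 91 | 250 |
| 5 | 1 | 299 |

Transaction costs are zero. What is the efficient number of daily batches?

Bargaining reaches the level where marginal profit last exceeds marginal vibration damage.
That holds through level 2 (301 ≥ 110) but not at 3 (189 < 208).

2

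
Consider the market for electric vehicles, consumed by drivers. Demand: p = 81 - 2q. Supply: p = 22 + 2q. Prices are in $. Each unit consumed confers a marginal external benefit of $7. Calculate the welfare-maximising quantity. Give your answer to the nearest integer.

q* = 17

Social marginal benefit = demand + MEB = 88 - 2q.
Set SMB = MC: 88 - 2q = 22 + 2q → q* = 16.5000.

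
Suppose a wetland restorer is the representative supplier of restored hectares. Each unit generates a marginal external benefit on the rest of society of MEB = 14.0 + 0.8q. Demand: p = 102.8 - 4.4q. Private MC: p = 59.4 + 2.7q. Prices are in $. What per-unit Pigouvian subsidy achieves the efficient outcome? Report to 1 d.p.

Social marginal cost = private MC − MEB = 45.4 + 1.9q.
Set SMC = demand: 45.4 + 1.9q = 102.8 - 4.4q → q* = 9.1111.
The Pigouvian subsidy equals MEB at q*: 14.0 + 0.8×9.1111 = 21.2889.

subsidy = $21.3 per unit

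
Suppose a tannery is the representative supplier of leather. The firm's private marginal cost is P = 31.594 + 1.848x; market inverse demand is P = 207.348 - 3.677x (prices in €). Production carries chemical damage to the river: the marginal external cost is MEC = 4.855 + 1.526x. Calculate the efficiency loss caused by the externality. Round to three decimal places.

DWL = €202.195

Market equilibrium (private): 31.594 + 1.848x = 207.348 - 3.677x → x_m = 31.8107.
Social marginal cost = private MC + MEC = 36.449 + 3.374x.
Set SMC = demand: 36.449 + 3.374x = 207.348 - 3.677x → x* = 24.2376.
Between x* and x_m the wedge SMC − demand runs linearly from 0 to MEC(x_m), so the loss is a triangle.
DWL = ½ × 7.5731 × 53.3981 = 202.1946.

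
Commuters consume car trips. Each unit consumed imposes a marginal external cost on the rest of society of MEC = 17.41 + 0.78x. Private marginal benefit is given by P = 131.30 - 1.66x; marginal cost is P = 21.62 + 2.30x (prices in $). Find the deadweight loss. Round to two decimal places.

Market equilibrium (private): 21.62 + 2.30x = 131.30 - 1.66x → x_m = 27.6970.
Social marginal benefit = demand − MEC = 113.89 - 2.44x.
Set SMB = MC: 113.89 - 2.44x = 21.62 + 2.30x → x* = 19.4662.
The loss is the area between SMB and MC from x* to x_m; with linear curves that's a triangle of height MEC(x_m).
DWL = ½ × 8.2308 × 39.0136 = 160.5566.

DWL = $160.56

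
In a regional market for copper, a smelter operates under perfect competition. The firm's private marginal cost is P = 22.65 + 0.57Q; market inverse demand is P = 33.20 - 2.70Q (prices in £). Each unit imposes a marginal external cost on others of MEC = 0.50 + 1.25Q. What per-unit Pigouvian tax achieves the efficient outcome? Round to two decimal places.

Social marginal cost = private MC + MEC = 23.15 + 1.82Q.
Set SMC = demand: 23.15 + 1.82Q = 33.20 - 2.70Q → Q* = 2.2235.
The Pigouvian tax equals MEC at Q*: 0.50 + 1.25×2.2235 = 3.2794.

tax = £3.28 per unit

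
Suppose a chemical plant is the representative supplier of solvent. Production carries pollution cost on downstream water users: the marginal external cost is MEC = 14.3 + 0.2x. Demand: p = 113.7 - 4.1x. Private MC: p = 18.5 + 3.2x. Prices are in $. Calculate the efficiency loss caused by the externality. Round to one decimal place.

Market equilibrium (private): 18.5 + 3.2x = 113.7 - 4.1x → x_m = 13.0411.
Social marginal cost = private MC + MEC = 32.8 + 3.4x.
Set SMC = demand: 32.8 + 3.4x = 113.7 - 4.1x → x* = 10.7867.
The loss is the area between SMC and demand from x* to x_m; with linear curves that's a triangle of height MEC(x_m).
DWL = ½ × 2.2544 × 16.9082 = 19.0589.

DWL = $19.1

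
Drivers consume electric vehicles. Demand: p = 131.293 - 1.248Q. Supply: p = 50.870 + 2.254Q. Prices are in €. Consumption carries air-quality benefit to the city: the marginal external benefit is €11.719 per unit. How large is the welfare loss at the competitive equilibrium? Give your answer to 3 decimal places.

DWL = €19.608

Market equilibrium (private): 50.870 + 2.254Q = 131.293 - 1.248Q → Q_m = 22.9649.
Social marginal benefit = demand + MEB = 143.012 - 1.248Q.
Set SMB = MC: 143.012 - 1.248Q = 50.870 + 2.254Q → Q* = 26.3113.
The welfare-loss triangle has base |Q_m − Q*| and height MEB(Q_m) (the vertical gap between SMB and MC is zero at Q* and MEB at Q_m).
DWL = ½ × 3.3464 × 11.7190 = 19.6082.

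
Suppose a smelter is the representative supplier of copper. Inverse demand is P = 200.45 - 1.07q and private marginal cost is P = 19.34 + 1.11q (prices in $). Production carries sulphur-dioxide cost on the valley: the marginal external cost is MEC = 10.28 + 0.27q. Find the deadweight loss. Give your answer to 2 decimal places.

DWL = $218.37

Market equilibrium (private): 19.34 + 1.11q = 200.45 - 1.07q → q_m = 83.0780.
Social marginal cost = private MC + MEC = 29.62 + 1.38q.
Set SMC = demand: 29.62 + 1.38q = 200.45 - 1.07q → q* = 69.7265.
Between q* and q_m the wedge SMC − demand runs linearly from 0 to MEC(q_m), so the loss is a triangle.
DWL = ½ × 13.3515 × 32.7111 = 218.3711.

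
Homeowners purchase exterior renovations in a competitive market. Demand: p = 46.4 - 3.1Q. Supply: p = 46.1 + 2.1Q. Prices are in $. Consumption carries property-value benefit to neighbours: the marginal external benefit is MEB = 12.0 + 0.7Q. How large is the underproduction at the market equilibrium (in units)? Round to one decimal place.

Market equilibrium (private): 46.1 + 2.1Q = 46.4 - 3.1Q → Q_m = 0.0577.
Social marginal benefit = demand + MEB = 58.4 - 2.4Q.
Set SMB = MC: 58.4 - 2.4Q = 46.1 + 2.1Q → Q* = 2.7333.
Gap = |0.0577 − 2.7333| = 2.6756.

2.7 units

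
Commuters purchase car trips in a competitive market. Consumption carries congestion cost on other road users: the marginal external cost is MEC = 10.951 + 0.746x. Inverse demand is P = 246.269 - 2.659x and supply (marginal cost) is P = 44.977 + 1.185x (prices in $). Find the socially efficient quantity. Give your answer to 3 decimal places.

Social marginal benefit = demand − MEC = 235.318 - 3.405x.
Set SMB = MC: 235.318 - 3.405x = 44.977 + 1.185x → x* = 41.4686.

x* = 41.469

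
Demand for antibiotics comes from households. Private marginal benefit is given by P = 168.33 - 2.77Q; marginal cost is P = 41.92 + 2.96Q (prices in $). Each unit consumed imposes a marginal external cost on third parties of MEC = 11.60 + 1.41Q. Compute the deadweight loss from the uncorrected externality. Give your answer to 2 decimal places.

Market equilibrium (private): 41.92 + 2.96Q = 168.33 - 2.77Q → Q_m = 22.0611.
Social marginal benefit = demand − MEC = 156.73 - 4.18Q.
Set SMB = MC: 156.73 - 4.18Q = 41.92 + 2.96Q → Q* = 16.0798.
The welfare-loss triangle has base |Q_m − Q*| and height MEC(Q_m) (the vertical gap between SMB and MC is zero at Q* and MEC at Q_m).
DWL = ½ × 5.9813 × 42.7061 = 127.7190.

DWL = $127.72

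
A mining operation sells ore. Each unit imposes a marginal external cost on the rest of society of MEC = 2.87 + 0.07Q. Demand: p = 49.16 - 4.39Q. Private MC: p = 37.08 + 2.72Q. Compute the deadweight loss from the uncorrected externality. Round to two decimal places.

DWL = 0.62

Market equilibrium (private): 37.08 + 2.72Q = 49.16 - 4.39Q → Q_m = 1.6990.
Social marginal cost = private MC + MEC = 39.95 + 2.79Q.
Set SMC = demand: 39.95 + 2.79Q = 49.16 - 4.39Q → Q* = 1.2827.
The loss is the area between SMC and demand from Q* to Q_m; with linear curves that's a triangle of height MEC(Q_m).
DWL = ½ × 0.4163 × 2.9889 = 0.6221.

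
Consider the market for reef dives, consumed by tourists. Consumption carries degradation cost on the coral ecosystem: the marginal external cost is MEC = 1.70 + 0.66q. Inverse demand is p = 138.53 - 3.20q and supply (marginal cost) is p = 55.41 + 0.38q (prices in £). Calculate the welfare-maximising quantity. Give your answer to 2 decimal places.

Social marginal benefit = demand − MEC = 136.83 - 3.86q.
Set SMB = MC: 136.83 - 3.86q = 55.41 + 0.38q → q* = 19.2028.

q* = 19.20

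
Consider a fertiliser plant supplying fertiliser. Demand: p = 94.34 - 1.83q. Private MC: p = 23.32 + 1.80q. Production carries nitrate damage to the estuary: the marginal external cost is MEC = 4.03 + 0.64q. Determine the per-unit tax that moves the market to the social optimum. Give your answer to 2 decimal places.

Social marginal cost = private MC + MEC = 27.35 + 2.44q.
Set SMC = demand: 27.35 + 2.44q = 94.34 - 1.83q → q* = 15.6885.
The Pigouvian tax equals MEC at q*: 4.03 + 0.64×15.6885 = 14.0706.

tax = 14.07 per unit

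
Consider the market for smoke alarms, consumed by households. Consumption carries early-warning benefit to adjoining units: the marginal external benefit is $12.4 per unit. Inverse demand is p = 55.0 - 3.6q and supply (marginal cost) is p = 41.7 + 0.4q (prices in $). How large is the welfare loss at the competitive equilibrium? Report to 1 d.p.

Market equilibrium (private): 41.7 + 0.4q = 55.0 - 3.6q → q_m = 3.3250.
Social marginal benefit = demand + MEB = 67.4 - 3.6q.
Set SMB = MC: 67.4 - 3.6q = 41.7 + 0.4q → q* = 6.4250.
Height of the DWL triangle at q_m is SMB(q_m) − MC(q_m) = MEB(q_m) = 12.4000.
DWL = ½ × 3.1000 × 12.4000 = 19.2200.

DWL = $19.2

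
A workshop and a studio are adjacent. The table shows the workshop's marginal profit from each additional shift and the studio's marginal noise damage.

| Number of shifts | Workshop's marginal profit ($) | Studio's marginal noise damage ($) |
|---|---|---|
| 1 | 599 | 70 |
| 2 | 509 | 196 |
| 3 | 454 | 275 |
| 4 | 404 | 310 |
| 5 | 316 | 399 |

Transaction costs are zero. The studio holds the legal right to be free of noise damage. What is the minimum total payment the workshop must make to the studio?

Efficient level: marginal profit ≥ marginal noise damage through level 4, so k* = 4.
With the studio holding the right, the workshop must at least compensate total damage at k*: 70 + 196 + 275 + 310 = 851.

$851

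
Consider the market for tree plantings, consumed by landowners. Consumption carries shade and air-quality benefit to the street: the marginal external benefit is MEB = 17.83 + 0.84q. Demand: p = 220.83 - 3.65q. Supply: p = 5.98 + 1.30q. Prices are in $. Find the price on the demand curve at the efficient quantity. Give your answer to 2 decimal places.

P = $14.19

Social marginal benefit = demand + MEB = 238.66 - 2.81q.
Set SMB = MC: 238.66 - 2.81q = 5.98 + 1.30q → q* = 56.6131.
Consumer price on the demand curve at q*: 220.83 − 3.65×56.6131 = 14.1922.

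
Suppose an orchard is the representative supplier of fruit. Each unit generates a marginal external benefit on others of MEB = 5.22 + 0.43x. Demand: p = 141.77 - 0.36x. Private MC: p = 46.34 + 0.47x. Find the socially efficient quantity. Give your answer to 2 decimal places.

Social marginal cost = private MC − MEB = 41.12 + 0.04x.
Set SMC = demand: 41.12 + 0.04x = 141.77 - 0.36x → x* = 251.6250.

x* = 251.63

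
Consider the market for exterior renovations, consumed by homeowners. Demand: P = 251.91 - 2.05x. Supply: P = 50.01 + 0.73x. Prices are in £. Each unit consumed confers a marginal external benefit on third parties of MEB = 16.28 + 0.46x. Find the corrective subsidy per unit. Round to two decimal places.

Social marginal benefit = demand + MEB = 268.19 - 1.59x.
Set SMB = MC: 268.19 - 1.59x = 50.01 + 0.73x → x* = 94.0431.
The Pigouvian subsidy equals MEB at x*: 16.28 + 0.46×94.0431 = 59.5398.

subsidy = £59.54 per unit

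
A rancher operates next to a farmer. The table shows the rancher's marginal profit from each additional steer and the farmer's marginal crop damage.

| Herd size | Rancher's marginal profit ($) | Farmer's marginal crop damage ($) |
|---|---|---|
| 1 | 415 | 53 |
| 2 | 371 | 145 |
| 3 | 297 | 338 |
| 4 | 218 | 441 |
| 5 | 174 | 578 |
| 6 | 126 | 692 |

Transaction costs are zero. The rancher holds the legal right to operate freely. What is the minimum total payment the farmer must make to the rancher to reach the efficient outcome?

$815

Left alone the rancher would choose level 6 (marginal profit stays positive).
Efficient level: k* = 2 (marginal profit ≥ marginal crop damage through 2).
The farmer must at least cover the rancher's forgone profit from cutting 6→2: 297 + 218 + 174 + 126 = 815.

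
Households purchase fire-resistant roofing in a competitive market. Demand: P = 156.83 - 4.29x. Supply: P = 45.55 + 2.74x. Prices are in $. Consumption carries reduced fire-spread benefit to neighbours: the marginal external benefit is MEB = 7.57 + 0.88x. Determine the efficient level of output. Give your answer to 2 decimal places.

x* = 19.33

Social marginal benefit = demand + MEB = 164.40 - 3.41x.
Set SMB = MC: 164.40 - 3.41x = 45.55 + 2.74x → x* = 19.3252.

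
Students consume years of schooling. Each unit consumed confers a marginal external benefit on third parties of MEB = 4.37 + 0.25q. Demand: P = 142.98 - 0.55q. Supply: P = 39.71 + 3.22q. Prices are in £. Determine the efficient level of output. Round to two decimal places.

Social marginal benefit = demand + MEB = 147.35 - 0.30q.
Set SMB = MC: 147.35 - 0.30q = 39.71 + 3.22q → q* = 30.5795.

q* = 30.58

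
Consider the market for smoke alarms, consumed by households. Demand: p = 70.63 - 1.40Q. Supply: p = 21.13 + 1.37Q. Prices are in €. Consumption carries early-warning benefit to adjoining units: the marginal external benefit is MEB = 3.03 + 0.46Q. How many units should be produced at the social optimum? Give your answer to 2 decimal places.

Social marginal benefit = demand + MEB = 73.66 - 0.94Q.
Set SMB = MC: 73.66 - 0.94Q = 21.13 + 1.37Q → Q* = 22.7403.

Q* = 22.74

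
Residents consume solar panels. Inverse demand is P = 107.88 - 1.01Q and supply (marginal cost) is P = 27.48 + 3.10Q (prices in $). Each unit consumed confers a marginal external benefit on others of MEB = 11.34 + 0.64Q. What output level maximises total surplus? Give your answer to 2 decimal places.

Q* = 26.44

Social marginal benefit = demand + MEB = 119.22 - 0.37Q.
Set SMB = MC: 119.22 - 0.37Q = 27.48 + 3.10Q → Q* = 26.4380.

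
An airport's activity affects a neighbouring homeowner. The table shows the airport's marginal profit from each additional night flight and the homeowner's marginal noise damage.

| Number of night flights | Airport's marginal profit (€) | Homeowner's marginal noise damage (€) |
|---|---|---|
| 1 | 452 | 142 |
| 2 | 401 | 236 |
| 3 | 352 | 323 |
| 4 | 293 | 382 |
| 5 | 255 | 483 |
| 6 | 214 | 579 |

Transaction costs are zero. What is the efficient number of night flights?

Bargaining reaches the level where marginal profit last exceeds marginal noise damage.
That holds through level 3 (352 ≥ 323) but not at 4 (293 < 382).

3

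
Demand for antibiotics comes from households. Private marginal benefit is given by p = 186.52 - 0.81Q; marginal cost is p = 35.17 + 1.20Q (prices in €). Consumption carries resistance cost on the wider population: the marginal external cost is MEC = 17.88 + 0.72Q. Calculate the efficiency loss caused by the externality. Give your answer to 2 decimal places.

DWL = €951.96

Market equilibrium (private): 35.17 + 1.20Q = 186.52 - 0.81Q → Q_m = 75.2985.
Social marginal benefit = demand − MEC = 168.64 - 1.53Q.
Set SMB = MC: 168.64 - 1.53Q = 35.17 + 1.20Q → Q* = 48.8901.
Height of the DWL triangle at Q_m is MC(Q_m) − SMB(Q_m) = MEC(Q_m) = 72.0949.
DWL = ½ × 26.4084 × 72.0949 = 951.9555.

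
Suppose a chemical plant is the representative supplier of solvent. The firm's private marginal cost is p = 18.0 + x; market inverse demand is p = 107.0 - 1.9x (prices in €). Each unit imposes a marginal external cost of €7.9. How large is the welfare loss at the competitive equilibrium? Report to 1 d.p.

Market equilibrium (private): 18.0 + x = 107.0 - 1.9x → x_m = 30.6897.
Social marginal cost = private MC + MEC = 25.9 + x.
Set SMC = demand: 25.9 + x = 107.0 - 1.9x → x* = 27.9655.
The welfare-loss triangle has base |x_m − x*| and height MEC(x_m) (the vertical gap between SMC and demand is zero at x* and MEC at x_m).
DWL = ½ × 2.7242 × 7.9000 = 10.7606.

DWL = €10.8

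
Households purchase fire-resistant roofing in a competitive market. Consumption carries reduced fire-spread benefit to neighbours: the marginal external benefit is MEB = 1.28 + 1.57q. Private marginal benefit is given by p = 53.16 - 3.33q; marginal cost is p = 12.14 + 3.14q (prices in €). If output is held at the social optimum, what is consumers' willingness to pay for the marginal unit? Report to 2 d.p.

Social marginal benefit = demand + MEB = 54.44 - 1.76q.
Set SMB = MC: 54.44 - 1.76q = 12.14 + 3.14q → q* = 8.6327.
Consumer price on the demand curve at q*: 53.16 − 3.33×8.6327 = 24.4131.

P = €24.41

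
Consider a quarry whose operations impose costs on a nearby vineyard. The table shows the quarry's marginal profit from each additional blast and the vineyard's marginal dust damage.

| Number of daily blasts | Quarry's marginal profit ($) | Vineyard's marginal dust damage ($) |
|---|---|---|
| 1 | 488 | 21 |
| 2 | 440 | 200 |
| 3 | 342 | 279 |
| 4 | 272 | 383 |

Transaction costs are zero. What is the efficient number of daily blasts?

Bargaining reaches the level where marginal profit last exceeds marginal dust damage.
That holds through level 3 (342 ≥ 279) but not at 4 (272 < 383).

3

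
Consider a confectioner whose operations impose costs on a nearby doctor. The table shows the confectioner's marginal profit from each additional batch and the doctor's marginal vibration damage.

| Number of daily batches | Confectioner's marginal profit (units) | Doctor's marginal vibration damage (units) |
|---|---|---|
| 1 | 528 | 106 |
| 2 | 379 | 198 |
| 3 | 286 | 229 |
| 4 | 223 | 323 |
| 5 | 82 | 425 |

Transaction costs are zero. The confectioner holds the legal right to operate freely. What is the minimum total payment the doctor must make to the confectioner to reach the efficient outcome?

305

Left alone the confectioner would choose level 5 (marginal profit stays positive).
Efficient level: k* = 3 (marginal profit ≥ marginal vibration damage through 3).
The doctor must at least cover the confectioner's forgone profit from cutting 5→3: 223 + 82 = 305.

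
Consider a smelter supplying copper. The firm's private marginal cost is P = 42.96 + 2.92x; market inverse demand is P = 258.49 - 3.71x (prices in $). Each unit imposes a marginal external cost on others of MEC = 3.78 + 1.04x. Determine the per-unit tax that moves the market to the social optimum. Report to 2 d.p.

Social marginal cost = private MC + MEC = 46.74 + 3.96x.
Set SMC = demand: 46.74 + 3.96x = 258.49 - 3.71x → x* = 27.6076.
The Pigouvian tax equals MEC at x*: 3.78 + 1.04×27.6076 = 32.4919.

tax = $32.49 per unit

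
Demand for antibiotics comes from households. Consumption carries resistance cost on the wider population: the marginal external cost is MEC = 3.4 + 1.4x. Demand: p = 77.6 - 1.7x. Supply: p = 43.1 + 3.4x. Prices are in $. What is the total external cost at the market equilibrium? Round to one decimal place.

Market equilibrium (private): 43.1 + 3.4x = 77.6 - 1.7x → x_m = 6.7647.
Total external cost = ∫₀^{x_m} (3.4 + 1.4x) dx = 3.4×6.7647 + ½×1.4×6.7647² = 55.0328.

$55.0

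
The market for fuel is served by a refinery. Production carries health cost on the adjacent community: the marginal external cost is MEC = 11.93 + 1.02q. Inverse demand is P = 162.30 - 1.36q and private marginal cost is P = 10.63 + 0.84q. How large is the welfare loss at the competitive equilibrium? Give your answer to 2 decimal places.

Market equilibrium (private): 10.63 + 0.84q = 162.30 - 1.36q → q_m = 68.9409.
Social marginal cost = private MC + MEC = 22.56 + 1.86q.
Set SMC = demand: 22.56 + 1.86q = 162.30 - 1.36q → q* = 43.3975.
The loss is the area between SMC and demand from q* to q_m; with linear curves that's a triangle of height MEC(q_m).
DWL = ½ × 25.5434 × 82.2497 = 1050.4685.

DWL = 1050.47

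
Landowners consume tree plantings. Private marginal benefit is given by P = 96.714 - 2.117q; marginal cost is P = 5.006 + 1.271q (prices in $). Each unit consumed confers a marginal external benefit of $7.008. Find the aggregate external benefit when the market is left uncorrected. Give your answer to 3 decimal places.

Market equilibrium (private): 5.006 + 1.271q = 96.714 - 2.117q → q_m = 27.0685.
Total external benefit = MEB × q_m = 7.008 × 27.0685 = 189.6960.

$189.696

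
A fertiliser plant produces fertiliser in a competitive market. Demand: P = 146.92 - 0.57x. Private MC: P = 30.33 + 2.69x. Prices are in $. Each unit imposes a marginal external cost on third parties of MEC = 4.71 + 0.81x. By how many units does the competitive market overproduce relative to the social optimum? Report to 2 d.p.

Market equilibrium (private): 30.33 + 2.69x = 146.92 - 0.57x → x_m = 35.7638.
Social marginal cost = private MC + MEC = 35.04 + 3.50x.
Set SMC = demand: 35.04 + 3.50x = 146.92 - 0.57x → x* = 27.4889.
Gap = |35.7638 − 27.4889| = 8.2749.

8.27 units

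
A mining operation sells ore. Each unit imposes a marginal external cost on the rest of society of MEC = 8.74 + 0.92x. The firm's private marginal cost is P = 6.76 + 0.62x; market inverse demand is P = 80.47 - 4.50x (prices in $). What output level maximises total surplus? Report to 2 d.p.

Social marginal cost = private MC + MEC = 15.50 + 1.54x.
Set SMC = demand: 15.50 + 1.54x = 80.47 - 4.50x → x* = 10.7566.

x* = 10.76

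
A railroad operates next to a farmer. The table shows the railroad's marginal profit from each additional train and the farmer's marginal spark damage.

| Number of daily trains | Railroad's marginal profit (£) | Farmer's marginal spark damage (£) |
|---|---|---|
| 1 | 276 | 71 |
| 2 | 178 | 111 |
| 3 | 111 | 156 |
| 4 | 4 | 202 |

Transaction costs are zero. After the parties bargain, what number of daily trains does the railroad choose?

2

Bargaining reaches the level where marginal profit last exceeds marginal spark damage.
That holds through level 2 (178 ≥ 111) but not at 3 (111 < 156).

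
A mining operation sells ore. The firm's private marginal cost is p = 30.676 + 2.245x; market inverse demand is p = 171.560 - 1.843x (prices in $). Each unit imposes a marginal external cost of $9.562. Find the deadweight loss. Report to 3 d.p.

Market equilibrium (private): 30.676 + 2.245x = 171.560 - 1.843x → x_m = 34.4628.
Social marginal cost = private MC + MEC = 40.238 + 2.245x.
Set SMC = demand: 40.238 + 2.245x = 171.560 - 1.843x → x* = 32.1238.
Between x* and x_m the wedge SMC − demand runs linearly from 0 to MEC(x_m), so the loss is a triangle.
DWL = ½ × 2.3390 × 9.5620 = 11.1828.

DWL = $11.183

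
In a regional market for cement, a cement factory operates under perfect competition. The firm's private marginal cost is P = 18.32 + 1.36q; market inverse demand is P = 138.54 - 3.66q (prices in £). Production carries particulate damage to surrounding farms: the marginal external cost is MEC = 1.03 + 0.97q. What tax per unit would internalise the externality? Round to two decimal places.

tax = £20.33 per unit

Social marginal cost = private MC + MEC = 19.35 + 2.33q.
Set SMC = demand: 19.35 + 2.33q = 138.54 - 3.66q → q* = 19.8982.
The Pigouvian tax equals MEC at q*: 1.03 + 0.97×19.8982 = 20.3313.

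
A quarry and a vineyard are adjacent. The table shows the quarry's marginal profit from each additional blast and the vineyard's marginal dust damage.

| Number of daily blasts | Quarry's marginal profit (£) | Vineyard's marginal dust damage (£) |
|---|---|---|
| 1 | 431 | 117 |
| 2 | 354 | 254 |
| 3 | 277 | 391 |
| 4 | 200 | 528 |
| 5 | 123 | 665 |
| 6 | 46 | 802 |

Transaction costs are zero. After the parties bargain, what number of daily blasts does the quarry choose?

2

Bargaining reaches the level where marginal profit last exceeds marginal dust damage.
That holds through level 2 (354 ≥ 254) but not at 3 (277 < 391).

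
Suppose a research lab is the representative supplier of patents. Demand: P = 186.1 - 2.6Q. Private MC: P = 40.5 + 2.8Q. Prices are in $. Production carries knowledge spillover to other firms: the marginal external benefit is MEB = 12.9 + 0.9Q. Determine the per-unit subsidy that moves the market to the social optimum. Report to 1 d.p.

Social marginal cost = private MC − MEB = 27.6 + 1.9Q.
Set SMC = demand: 27.6 + 1.9Q = 186.1 - 2.6Q → Q* = 35.2222.
The Pigouvian subsidy equals MEB at Q*: 12.9 + 0.9×35.2222 = 44.6000.

subsidy = $44.6 per unit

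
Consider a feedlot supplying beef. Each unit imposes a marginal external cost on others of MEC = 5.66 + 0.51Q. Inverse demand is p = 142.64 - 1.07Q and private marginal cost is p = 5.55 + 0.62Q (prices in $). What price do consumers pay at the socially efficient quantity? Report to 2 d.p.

P = $78.72

Social marginal cost = private MC + MEC = 11.21 + 1.13Q.
Set SMC = demand: 11.21 + 1.13Q = 142.64 - 1.07Q → Q* = 59.7409.
Consumer price on the demand curve at Q*: 142.64 − 1.07×59.7409 = 78.7172.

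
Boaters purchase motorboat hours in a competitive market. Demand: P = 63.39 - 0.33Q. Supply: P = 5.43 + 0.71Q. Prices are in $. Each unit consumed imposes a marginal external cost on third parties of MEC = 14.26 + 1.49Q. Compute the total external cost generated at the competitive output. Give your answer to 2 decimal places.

Market equilibrium (private): 5.43 + 0.71Q = 63.39 - 0.33Q → Q_m = 55.7308.
Total external cost = ∫₀^{Q_m} (14.26 + 1.49Q) dQ = 14.26×55.7308 + ½×1.49×55.7308² = 3108.6331.

$3108.63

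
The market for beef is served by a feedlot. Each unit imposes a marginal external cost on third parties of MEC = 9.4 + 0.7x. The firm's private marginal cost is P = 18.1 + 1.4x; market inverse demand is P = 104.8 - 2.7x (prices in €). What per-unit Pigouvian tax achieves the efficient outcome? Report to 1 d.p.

tax = €20.7 per unit

Social marginal cost = private MC + MEC = 27.5 + 2.1x.
Set SMC = demand: 27.5 + 2.1x = 104.8 - 2.7x → x* = 16.1042.
The Pigouvian tax equals MEC at x*: 9.4 + 0.7×16.1042 = 20.6729.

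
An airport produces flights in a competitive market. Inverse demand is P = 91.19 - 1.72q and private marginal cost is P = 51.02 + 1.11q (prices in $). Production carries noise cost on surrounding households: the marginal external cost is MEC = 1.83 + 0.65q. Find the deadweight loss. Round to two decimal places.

Market equilibrium (private): 51.02 + 1.11q = 91.19 - 1.72q → q_m = 14.1943.
Social marginal cost = private MC + MEC = 52.85 + 1.76q.
Set SMC = demand: 52.85 + 1.76q = 91.19 - 1.72q → q* = 11.0172.
Height of the DWL triangle at q_m is SMC(q_m) − demand(q_m) = MEC(q_m) = 11.0563.
DWL = ½ × 3.1771 × 11.0563 = 17.5635.

DWL = $17.56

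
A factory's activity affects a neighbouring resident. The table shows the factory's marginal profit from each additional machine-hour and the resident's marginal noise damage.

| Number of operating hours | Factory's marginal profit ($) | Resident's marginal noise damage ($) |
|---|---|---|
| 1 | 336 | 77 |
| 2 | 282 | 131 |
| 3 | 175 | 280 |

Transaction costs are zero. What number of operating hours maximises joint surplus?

Bargaining reaches the level where marginal profit last exceeds marginal noise damage.
That holds through level 2 (282 ≥ 131) but not at 3 (175 < 280).

2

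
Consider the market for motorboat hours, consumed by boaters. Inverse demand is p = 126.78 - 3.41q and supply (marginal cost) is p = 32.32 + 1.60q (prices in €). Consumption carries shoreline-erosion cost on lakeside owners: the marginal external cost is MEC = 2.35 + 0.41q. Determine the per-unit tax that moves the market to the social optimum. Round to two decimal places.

tax = €9.32 per unit

Social marginal benefit = demand − MEC = 124.43 - 3.82q.
Set SMB = MC: 124.43 - 3.82q = 32.32 + 1.60q → q* = 16.9945.
The Pigouvian tax equals MEC at q*: 2.35 + 0.41×16.9945 = 9.3177.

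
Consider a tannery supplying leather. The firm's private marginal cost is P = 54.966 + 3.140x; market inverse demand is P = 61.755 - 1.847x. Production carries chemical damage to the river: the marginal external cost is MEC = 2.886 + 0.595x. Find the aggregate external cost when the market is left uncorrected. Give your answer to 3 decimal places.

4.480

Market equilibrium (private): 54.966 + 3.140x = 61.755 - 1.847x → x_m = 1.3613.
Total external cost = ∫₀^{x_m} (2.886 + 0.595x) dx = 2.886×1.3613 + ½×0.595×1.3613² = 4.4800.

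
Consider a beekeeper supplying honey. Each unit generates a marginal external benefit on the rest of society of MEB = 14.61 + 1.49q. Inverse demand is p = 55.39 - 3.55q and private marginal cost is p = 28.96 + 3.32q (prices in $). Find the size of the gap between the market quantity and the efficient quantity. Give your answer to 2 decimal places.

Market equilibrium (private): 28.96 + 3.32q = 55.39 - 3.55q → q_m = 3.8472.
Social marginal cost = private MC − MEB = 14.35 + 1.83q.
Set SMC = demand: 14.35 + 1.83q = 55.39 - 3.55q → q* = 7.6283.
Gap = |3.8472 − 7.6283| = 3.7811.

3.78 units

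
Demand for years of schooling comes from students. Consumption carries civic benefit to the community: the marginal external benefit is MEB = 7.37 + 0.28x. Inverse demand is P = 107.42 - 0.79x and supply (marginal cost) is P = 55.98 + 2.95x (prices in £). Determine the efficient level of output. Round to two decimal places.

x* = 17.00

Social marginal benefit = demand + MEB = 114.79 - 0.51x.
Set SMB = MC: 114.79 - 0.51x = 55.98 + 2.95x → x* = 16.9971.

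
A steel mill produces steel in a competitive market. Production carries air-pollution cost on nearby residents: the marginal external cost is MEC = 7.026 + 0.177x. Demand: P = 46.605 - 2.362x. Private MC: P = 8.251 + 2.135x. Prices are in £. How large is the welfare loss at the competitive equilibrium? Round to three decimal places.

DWL = £7.794

Market equilibrium (private): 8.251 + 2.135x = 46.605 - 2.362x → x_m = 8.5288.
Social marginal cost = private MC + MEC = 15.277 + 2.312x.
Set SMC = demand: 15.277 + 2.312x = 46.605 - 2.362x → x* = 6.7026.
The welfare-loss triangle has base |x_m − x*| and height MEC(x_m) (the vertical gap between SMC and demand is zero at x* and MEC at x_m).
DWL = ½ × 1.8262 × 8.5356 = 7.7939.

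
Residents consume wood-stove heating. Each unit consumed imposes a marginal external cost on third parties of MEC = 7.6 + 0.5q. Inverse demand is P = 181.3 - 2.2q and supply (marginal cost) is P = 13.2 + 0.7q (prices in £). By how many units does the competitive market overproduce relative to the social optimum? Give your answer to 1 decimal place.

Market equilibrium (private): 13.2 + 0.7q = 181.3 - 2.2q → q_m = 57.9655.
Social marginal benefit = demand − MEC = 173.7 - 2.7q.
Set SMB = MC: 173.7 - 2.7q = 13.2 + 0.7q → q* = 47.2059.
Gap = |57.9655 − 47.2059| = 10.7596.

10.8 units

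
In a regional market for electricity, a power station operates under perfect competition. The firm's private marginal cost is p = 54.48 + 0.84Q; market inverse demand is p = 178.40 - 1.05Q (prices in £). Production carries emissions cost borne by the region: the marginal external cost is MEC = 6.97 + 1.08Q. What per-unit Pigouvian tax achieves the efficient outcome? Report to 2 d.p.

Social marginal cost = private MC + MEC = 61.45 + 1.92Q.
Set SMC = demand: 61.45 + 1.92Q = 178.40 - 1.05Q → Q* = 39.3771.
The Pigouvian tax equals MEC at Q*: 6.97 + 1.08×39.3771 = 49.4973.

tax = £49.50 per unit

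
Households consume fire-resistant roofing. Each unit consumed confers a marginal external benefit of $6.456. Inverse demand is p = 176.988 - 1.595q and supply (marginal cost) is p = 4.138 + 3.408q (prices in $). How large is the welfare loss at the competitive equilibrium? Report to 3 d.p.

Market equilibrium (private): 4.138 + 3.408q = 176.988 - 1.595q → q_m = 34.5493.
Social marginal benefit = demand + MEB = 183.444 - 1.595q.
Set SMB = MC: 183.444 - 1.595q = 4.138 + 3.408q → q* = 35.8397.
Between q* and q_m the wedge SMB − MC runs linearly from 0 to MEB(q_m), so the loss is a triangle.
DWL = ½ × 1.2904 × 6.4560 = 4.1654.

DWL = $4.165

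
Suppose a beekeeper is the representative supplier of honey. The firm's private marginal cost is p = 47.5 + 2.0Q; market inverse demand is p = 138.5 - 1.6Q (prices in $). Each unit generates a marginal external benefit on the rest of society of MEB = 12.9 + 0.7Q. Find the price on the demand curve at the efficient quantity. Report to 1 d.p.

P = $81.2

Social marginal cost = private MC − MEB = 34.6 + 1.3Q.
Set SMC = demand: 34.6 + 1.3Q = 138.5 - 1.6Q → Q* = 35.8276.
Consumer price on the demand curve at Q*: 138.5 − 1.6×35.8276 = 81.1758.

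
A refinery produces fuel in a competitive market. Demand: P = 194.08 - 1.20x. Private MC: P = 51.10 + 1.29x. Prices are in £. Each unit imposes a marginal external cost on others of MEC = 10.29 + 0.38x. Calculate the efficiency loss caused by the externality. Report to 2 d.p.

DWL = £179.63

Market equilibrium (private): 51.10 + 1.29x = 194.08 - 1.20x → x_m = 57.4217.
Social marginal cost = private MC + MEC = 61.39 + 1.67x.
Set SMC = demand: 61.39 + 1.67x = 194.08 - 1.20x → x* = 46.2334.
The welfare-loss triangle has base |x_m − x*| and height MEC(x_m) (the vertical gap between SMC and demand is zero at x* and MEC at x_m).
DWL = ½ × 11.1883 × 32.1102 = 179.6293.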